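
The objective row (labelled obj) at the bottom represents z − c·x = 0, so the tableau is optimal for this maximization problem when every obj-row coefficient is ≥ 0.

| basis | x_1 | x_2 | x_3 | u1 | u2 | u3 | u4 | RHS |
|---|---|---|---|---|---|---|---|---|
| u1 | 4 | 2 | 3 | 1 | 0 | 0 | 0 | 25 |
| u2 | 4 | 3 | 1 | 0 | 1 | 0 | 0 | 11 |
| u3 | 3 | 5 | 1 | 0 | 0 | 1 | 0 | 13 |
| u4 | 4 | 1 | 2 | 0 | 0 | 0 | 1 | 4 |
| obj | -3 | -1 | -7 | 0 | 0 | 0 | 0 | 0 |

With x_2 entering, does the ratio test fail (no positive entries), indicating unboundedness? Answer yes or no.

Column x_2 has positive entries in row(s) 1, 2, 3, 4, so the ratio test bounds it — not unbounded.

no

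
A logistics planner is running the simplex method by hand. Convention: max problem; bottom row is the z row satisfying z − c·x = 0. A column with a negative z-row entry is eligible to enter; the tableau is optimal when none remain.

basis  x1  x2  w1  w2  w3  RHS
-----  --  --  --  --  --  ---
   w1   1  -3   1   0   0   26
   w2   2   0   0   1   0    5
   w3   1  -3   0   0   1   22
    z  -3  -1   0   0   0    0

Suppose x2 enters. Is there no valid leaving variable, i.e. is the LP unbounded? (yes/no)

Every constraint-row entry in column x2 is ≤ 0, so increasing x2 is unbounded.

yes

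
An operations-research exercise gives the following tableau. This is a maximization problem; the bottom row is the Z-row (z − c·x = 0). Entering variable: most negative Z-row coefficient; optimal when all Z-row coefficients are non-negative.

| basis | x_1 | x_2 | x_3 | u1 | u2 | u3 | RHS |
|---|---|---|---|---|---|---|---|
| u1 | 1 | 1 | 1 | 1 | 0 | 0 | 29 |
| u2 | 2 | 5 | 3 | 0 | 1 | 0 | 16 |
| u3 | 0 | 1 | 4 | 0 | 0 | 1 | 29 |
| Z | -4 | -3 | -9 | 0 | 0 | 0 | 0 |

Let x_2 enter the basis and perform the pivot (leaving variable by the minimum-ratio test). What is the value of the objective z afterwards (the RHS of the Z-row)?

48/5

Ratio test on column x_2 — row 1: 29/1 = 29; row 2: 16/5 = 16/5; row 3: 29/1 = 29. Minimum is 16/5 at row 2 (u2 leaves); pivot element 5.
Pivot on row 2; the Z-row RHS becomes 0 − (-3)·(16/5) = 48/5.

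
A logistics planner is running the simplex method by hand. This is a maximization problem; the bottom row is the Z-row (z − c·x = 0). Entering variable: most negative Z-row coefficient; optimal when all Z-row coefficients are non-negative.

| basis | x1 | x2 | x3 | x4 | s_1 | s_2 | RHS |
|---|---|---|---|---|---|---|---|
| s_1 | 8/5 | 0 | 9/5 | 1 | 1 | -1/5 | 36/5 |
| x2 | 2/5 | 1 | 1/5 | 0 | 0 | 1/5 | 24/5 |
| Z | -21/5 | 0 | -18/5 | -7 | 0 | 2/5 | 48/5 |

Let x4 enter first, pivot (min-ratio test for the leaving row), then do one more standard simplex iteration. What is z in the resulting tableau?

84

Ratio test on column x4 — row 1: (36/5)/1 = 36/5; row 2: entry 0 ≤ 0. Minimum is 36/5 at row 1 (s_1 leaves); pivot element 1.
Pivot on row 1; the Z-row RHS becomes 48/5 − (-7)·(36/5) = 60.
Next entering variable (most negative Z-row entry -1): s_2.
Ratio test on column s_2 — row 1: entry -1/5 ≤ 0; row 2: (24/5)/(1/5) = 24. Minimum is 24 at row 2 (x2 leaves); pivot element 1/5.
After the second pivot the Z-row RHS is 60 − (-1)·24 = 84.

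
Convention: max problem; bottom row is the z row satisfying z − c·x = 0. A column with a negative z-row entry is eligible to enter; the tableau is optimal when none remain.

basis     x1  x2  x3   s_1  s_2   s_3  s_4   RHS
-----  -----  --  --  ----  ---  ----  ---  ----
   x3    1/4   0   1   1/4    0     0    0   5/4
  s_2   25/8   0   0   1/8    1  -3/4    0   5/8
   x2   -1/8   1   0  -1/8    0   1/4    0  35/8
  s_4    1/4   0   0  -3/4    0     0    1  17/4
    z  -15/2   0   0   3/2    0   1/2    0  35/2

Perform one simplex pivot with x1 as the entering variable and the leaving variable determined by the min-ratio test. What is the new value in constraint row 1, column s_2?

Ratio test on column x1 — row 1: (5/4)/(1/4) = 5; row 2: (5/8)/(25/8) = 1/5; row 3: entry -1/8 ≤ 0; row 4: (17/4)/(1/4) = 17. Minimum is 1/5 at row 2 (s_2 leaves); pivot element 25/8.
Divide row 2 by 25/8; eliminate column x1 from the other rows.
Row 1 update in column s_2: 0 − (1/4)·(8/25) = -2/25.

-2/25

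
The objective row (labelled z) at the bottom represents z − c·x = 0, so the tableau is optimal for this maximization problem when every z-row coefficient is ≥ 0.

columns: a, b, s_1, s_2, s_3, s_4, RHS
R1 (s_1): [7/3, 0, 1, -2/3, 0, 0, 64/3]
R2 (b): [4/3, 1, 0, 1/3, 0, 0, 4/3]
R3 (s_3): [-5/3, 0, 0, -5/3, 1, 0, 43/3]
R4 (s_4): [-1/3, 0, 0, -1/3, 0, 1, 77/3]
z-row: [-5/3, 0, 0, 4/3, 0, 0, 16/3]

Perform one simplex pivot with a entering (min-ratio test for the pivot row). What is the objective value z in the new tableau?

Ratio test on column a — row 1: (64/3)/(7/3) = 64/7; row 2: (4/3)/(4/3) = 1; row 3: entry -5/3 ≤ 0; row 4: entry -1/3 ≤ 0. Minimum is 1 at row 2 (b leaves); pivot element 4/3.
Pivot on row 2; the z-row RHS becomes 16/3 − (-5/3)·1 = 7.

7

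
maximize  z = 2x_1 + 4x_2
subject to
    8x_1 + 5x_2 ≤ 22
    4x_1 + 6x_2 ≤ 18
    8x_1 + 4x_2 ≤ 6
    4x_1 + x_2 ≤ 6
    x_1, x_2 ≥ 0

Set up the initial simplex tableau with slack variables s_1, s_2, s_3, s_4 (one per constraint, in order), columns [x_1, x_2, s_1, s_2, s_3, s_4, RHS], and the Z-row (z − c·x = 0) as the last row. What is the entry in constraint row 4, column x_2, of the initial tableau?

Constraint 4 has coefficient 1 on x_2.

1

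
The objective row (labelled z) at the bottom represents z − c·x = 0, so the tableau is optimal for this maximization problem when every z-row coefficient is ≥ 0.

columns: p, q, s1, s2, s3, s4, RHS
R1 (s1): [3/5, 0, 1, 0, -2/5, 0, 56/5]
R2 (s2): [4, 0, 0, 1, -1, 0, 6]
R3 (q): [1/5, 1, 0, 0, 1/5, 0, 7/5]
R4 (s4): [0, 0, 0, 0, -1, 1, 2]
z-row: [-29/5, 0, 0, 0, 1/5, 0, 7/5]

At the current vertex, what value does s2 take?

s2 is basic (row 2); its value is the RHS of that row, 6.

6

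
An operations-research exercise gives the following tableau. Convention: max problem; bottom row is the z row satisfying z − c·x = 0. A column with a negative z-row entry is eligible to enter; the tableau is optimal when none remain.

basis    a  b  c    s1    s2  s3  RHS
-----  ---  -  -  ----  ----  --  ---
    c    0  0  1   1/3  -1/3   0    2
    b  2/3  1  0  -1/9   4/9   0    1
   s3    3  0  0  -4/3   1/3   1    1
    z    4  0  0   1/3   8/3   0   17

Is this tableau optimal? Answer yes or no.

Every z-row coefficient is ≥ 0, so the tableau is optimal.

yes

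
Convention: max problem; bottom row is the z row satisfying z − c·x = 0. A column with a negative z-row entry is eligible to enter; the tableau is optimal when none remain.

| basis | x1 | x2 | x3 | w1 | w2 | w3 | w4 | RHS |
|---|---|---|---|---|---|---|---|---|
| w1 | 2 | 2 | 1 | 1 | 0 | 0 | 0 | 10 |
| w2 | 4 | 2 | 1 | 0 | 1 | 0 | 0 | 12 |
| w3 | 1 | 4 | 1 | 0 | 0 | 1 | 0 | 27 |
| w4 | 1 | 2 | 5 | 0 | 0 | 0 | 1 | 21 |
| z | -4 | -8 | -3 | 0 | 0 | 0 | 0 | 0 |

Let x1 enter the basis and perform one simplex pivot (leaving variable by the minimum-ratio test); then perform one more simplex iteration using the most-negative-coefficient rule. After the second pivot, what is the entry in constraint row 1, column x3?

Ratio test on column x1 — row 1: 10/2 = 5; row 2: 12/4 = 3; row 3: 27/1 = 27; row 4: 21/1 = 21. Minimum is 3 at row 2 (w2 leaves); pivot element 4.
Divide row 2 by 4; eliminate column x1 from the other rows.
Second iteration: most negative z-row entry is -6 in column x2, so x2 enters.
Ratio test on column x2 — row 1: 4/1 = 4; row 2: 3/(1/2) = 6; row 3: 24/(7/2) = 48/7; row 4: 18/(3/2) = 12. Minimum is 4 at row 1 (w1 leaves); pivot element 1.
Divide row 1 by 1; eliminate column x2 from the other rows.
After both pivots, the entry at constraint row 1, column x3 is 1/2.

1/2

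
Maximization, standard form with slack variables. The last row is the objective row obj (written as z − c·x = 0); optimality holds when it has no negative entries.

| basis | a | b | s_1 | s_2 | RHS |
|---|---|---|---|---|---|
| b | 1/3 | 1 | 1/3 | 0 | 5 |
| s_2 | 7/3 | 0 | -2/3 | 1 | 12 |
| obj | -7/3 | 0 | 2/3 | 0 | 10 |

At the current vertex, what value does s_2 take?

s_2 is basic (row 2); its value is the RHS of that row, 12.

12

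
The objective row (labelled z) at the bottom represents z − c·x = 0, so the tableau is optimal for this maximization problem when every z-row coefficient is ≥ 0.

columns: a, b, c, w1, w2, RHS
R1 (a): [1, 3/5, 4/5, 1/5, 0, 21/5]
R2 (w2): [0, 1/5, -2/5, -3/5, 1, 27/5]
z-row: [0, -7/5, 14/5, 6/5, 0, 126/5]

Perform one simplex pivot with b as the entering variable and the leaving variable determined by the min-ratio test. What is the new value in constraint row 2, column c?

-2/3

Ratio test on column b — row 1: (21/5)/(3/5) = 7; row 2: (27/5)/(1/5) = 27. Minimum is 7 at row 1 (a leaves); pivot element 3/5.
Divide row 1 by 3/5; eliminate column b from the other rows.
Row 2 update in column c: -2/5 − (1/5)·(4/3) = -2/3.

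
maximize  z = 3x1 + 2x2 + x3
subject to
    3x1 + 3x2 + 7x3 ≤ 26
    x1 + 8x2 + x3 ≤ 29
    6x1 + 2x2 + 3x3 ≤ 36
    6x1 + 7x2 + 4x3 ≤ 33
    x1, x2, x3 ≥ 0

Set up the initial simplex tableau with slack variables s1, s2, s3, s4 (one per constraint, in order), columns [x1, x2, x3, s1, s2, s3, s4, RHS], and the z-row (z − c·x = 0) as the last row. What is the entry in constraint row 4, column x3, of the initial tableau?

4

Constraint 4 has coefficient 4 on x3.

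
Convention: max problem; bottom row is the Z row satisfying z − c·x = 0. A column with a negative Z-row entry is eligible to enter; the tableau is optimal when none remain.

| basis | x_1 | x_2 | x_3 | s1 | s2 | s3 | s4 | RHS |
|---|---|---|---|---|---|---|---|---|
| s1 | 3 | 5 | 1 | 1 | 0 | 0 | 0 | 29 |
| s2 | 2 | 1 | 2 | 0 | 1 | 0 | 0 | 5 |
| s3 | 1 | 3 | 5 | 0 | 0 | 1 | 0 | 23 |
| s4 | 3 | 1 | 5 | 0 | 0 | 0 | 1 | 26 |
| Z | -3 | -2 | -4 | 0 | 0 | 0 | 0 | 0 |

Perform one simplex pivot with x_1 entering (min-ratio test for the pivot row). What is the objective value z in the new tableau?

15/2

Ratio test on column x_1 — row 1: 29/3 = 29/3; row 2: 5/2 = 5/2; row 3: 23/1 = 23; row 4: 26/3 = 26/3. Minimum is 5/2 at row 2 (s2 leaves); pivot element 2.
Pivot on row 2; the Z-row RHS becomes 0 − (-3)·(5/2) = 15/2.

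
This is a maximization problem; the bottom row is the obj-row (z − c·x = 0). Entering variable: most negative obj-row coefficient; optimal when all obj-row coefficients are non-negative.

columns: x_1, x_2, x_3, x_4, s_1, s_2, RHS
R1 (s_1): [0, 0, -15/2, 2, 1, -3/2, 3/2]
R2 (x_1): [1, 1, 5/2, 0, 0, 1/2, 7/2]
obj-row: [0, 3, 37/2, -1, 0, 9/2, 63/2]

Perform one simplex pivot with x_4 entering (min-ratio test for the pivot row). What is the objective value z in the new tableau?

129/4

Ratio test on column x_4 — row 1: (3/2)/2 = 3/4; row 2: entry 0 ≤ 0. Minimum is 3/4 at row 1 (s_1 leaves); pivot element 2.
Pivot on row 1; the obj-row RHS becomes 63/2 − (-1)·(3/4) = 129/4.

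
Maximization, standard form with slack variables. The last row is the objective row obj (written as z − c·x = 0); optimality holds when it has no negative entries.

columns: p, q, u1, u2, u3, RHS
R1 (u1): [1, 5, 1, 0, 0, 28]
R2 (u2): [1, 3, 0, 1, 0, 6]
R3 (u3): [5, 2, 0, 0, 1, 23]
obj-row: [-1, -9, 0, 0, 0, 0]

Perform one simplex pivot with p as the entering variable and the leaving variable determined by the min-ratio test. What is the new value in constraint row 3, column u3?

Ratio test on column p — row 1: 28/1 = 28; row 2: 6/1 = 6; row 3: 23/5 = 23/5. Minimum is 23/5 at row 3 (u3 leaves); pivot element 5.
Divide row 3 by 5; eliminate column p from the other rows.
In the new row 3, the u3 entry is the old entry divided by the pivot: 1/5 = 1/5.

1/5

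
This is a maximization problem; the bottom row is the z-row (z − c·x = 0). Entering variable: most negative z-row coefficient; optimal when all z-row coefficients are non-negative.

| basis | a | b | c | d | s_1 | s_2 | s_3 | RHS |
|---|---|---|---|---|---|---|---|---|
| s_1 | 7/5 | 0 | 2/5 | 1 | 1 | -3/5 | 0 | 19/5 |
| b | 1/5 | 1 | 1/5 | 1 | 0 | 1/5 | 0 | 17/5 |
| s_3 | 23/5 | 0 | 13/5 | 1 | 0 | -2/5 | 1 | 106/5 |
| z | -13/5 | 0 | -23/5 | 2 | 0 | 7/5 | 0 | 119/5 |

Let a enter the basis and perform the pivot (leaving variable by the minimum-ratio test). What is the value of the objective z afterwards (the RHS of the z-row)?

Ratio test on column a — row 1: (19/5)/(7/5) = 19/7; row 2: (17/5)/(1/5) = 17; row 3: (106/5)/(23/5) = 106/23. Minimum is 19/7 at row 1 (s_1 leaves); pivot element 7/5.
Pivot on row 1; the z-row RHS becomes 119/5 − (-13/5)·(19/7) = 216/7.

216/7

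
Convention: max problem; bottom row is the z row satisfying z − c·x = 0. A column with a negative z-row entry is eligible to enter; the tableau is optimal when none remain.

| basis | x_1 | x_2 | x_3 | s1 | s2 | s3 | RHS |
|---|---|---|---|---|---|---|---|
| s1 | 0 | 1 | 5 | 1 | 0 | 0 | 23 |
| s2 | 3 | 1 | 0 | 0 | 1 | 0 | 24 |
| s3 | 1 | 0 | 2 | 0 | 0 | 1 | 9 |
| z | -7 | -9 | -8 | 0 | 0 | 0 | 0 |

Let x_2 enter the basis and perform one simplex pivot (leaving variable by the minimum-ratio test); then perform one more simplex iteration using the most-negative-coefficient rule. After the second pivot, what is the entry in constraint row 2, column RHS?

Ratio test on column x_2 — row 1: 23/1 = 23; row 2: 24/1 = 24; row 3: entry 0 ≤ 0. Minimum is 23 at row 1 (s1 leaves); pivot element 1.
Divide row 1 by 1; eliminate column x_2 from the other rows.
Second iteration: most negative z-row entry is -7 in column x_1, so x_1 enters.
Ratio test on column x_1 — row 1: entry 0 ≤ 0; row 2: 1/3 = 1/3; row 3: 9/1 = 9. Minimum is 1/3 at row 2 (s2 leaves); pivot element 3.
Divide row 2 by 3; eliminate column x_1 from the other rows.
After both pivots, the entry at constraint row 2, column RHS is 1/3.

1/3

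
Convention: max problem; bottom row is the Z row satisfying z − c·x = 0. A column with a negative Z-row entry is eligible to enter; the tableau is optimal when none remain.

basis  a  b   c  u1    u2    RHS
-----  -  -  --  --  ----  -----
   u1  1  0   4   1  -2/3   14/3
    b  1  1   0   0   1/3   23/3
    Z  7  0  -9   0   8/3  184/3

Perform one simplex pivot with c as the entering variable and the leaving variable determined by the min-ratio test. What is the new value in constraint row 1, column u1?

1/4

Ratio test on column c — row 1: (14/3)/4 = 7/6; row 2: entry 0 ≤ 0. Minimum is 7/6 at row 1 (u1 leaves); pivot element 4.
Divide row 1 by 4; eliminate column c from the other rows.
In the new row 1, the u1 entry is the old entry divided by the pivot: 1/4 = 1/4.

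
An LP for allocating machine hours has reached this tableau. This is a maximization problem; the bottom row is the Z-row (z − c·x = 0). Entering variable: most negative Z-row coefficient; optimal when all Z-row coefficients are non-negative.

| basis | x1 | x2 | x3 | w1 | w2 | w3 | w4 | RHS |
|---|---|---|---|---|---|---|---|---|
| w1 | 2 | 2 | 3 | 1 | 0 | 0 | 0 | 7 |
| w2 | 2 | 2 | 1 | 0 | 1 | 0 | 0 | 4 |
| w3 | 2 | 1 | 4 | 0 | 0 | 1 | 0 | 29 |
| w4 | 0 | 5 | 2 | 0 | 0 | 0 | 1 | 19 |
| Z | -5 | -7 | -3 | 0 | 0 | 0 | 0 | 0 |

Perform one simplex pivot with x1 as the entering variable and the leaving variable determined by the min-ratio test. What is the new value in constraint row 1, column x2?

0

Ratio test on column x1 — row 1: 7/2 = 7/2; row 2: 4/2 = 2; row 3: 29/2 = 29/2; row 4: entry 0 ≤ 0. Minimum is 2 at row 2 (w2 leaves); pivot element 2.
Divide row 2 by 2; eliminate column x1 from the other rows.
Row 1 update in column x2: 2 − 2·1 = 0.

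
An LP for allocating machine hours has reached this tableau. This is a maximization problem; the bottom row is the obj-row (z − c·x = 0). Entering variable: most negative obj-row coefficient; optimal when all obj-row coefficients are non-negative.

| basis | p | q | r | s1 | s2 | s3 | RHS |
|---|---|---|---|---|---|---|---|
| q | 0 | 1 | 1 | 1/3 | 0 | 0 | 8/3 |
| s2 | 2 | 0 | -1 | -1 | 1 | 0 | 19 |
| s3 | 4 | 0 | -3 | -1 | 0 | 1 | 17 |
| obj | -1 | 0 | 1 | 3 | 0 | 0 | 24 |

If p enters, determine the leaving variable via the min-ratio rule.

s3

Column p entries and ratios — q: 0 ≤ 0, skip; s2: 19/2 = 19/2; s3: 17/4 = 17/4.
Smallest ratio is 17/4 in the row of s3, so s3 leaves.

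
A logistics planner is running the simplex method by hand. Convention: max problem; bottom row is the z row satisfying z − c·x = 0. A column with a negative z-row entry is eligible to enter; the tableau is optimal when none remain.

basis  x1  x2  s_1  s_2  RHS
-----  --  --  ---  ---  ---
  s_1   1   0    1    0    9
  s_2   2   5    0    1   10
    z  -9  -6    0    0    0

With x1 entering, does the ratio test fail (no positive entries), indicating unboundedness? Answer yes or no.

no

Column x1 has positive entries in row(s) 1, 2, so the ratio test bounds it — not unbounded.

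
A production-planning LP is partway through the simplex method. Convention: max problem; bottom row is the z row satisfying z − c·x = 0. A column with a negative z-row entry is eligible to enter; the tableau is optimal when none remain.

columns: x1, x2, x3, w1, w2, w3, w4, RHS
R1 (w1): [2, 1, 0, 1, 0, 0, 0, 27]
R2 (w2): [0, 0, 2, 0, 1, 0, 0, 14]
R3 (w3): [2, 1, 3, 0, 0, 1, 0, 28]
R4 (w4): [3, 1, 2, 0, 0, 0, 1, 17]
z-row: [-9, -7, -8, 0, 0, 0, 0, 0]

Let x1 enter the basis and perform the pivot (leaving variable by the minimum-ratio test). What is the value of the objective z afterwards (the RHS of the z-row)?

Ratio test on column x1 — row 1: 27/2 = 27/2; row 2: entry 0 ≤ 0; row 3: 28/2 = 14; row 4: 17/3 = 17/3. Minimum is 17/3 at row 4 (w4 leaves); pivot element 3.
Pivot on row 4; the z-row RHS becomes 0 − (-9)·(17/3) = 51.

51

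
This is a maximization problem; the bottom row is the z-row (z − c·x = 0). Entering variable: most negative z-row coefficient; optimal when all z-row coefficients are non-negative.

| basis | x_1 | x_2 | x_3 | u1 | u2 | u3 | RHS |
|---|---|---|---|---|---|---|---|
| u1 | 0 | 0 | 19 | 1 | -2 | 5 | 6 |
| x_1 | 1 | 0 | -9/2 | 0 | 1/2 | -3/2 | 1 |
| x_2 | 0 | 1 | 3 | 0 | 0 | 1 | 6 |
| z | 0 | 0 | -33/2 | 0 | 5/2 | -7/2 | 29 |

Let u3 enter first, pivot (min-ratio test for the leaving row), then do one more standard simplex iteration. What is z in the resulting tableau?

650/19

Ratio test on column u3 — row 1: 6/5 = 6/5; row 2: entry -3/2 ≤ 0; row 3: 6/1 = 6. Minimum is 6/5 at row 1 (u1 leaves); pivot element 5.
Pivot on row 1; the z-row RHS becomes 29 − (-7/2)·(6/5) = 166/5.
Next entering variable (most negative z-row entry -16/5): x_3.
Ratio test on column x_3 — row 1: (6/5)/(19/5) = 6/19; row 2: (14/5)/(6/5) = 7/3; row 3: entry -4/5 ≤ 0. Minimum is 6/19 at row 1 (u3 leaves); pivot element 19/5.
After the second pivot the z-row RHS is 166/5 − (-16/5)·(6/19) = 650/19.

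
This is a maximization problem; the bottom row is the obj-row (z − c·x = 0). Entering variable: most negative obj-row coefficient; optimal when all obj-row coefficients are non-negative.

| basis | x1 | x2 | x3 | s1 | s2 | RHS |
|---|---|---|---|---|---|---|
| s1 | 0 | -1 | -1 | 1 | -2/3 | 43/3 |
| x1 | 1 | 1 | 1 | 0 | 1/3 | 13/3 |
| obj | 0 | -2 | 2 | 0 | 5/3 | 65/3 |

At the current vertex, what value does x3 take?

0

x3 is not in the basis, so in the current basic feasible solution x3 = 0.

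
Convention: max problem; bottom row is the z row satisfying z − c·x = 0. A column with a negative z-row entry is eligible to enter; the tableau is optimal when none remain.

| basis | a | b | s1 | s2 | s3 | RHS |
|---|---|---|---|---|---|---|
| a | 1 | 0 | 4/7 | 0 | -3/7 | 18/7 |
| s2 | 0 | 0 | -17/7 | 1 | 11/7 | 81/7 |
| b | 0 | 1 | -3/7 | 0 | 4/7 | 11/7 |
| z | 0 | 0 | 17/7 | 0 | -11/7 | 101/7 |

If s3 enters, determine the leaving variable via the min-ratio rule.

b

Column s3 entries and ratios — a: -3/7 ≤ 0, skip; s2: (81/7)/(11/7) = 81/11; b: (11/7)/(4/7) = 11/4.
Smallest ratio is 11/4 in the row of b, so b leaves.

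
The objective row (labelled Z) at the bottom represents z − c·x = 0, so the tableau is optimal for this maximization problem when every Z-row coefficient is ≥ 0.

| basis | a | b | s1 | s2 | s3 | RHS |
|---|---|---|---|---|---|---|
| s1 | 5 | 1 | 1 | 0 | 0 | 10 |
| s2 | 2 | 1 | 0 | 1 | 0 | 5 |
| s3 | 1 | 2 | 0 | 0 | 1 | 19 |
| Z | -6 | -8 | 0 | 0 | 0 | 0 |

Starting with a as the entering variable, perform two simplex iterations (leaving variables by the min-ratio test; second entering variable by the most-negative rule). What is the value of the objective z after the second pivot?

Ratio test on column a — row 1: 10/5 = 2; row 2: 5/2 = 5/2; row 3: 19/1 = 19. Minimum is 2 at row 1 (s1 leaves); pivot element 5.
Pivot on row 1; the Z-row RHS becomes 0 − (-6)·2 = 12.
Next entering variable (most negative Z-row entry -34/5): b.
Ratio test on column b — row 1: 2/(1/5) = 10; row 2: 1/(3/5) = 5/3; row 3: 17/(9/5) = 85/9. Minimum is 5/3 at row 2 (s2 leaves); pivot element 3/5.
After the second pivot the Z-row RHS is 12 − (-34/5)·(5/3) = 70/3.

70/3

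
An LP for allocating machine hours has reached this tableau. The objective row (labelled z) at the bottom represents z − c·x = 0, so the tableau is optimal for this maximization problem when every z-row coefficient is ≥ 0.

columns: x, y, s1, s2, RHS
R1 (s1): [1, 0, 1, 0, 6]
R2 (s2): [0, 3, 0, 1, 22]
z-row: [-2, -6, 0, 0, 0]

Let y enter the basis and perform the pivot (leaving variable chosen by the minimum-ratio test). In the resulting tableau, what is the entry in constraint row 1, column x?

1

Ratio test on column y — row 1: entry 0 ≤ 0; row 2: 22/3 = 22/3. Minimum is 22/3 at row 2 (s2 leaves); pivot element 3.
Divide row 2 by 3; eliminate column y from the other rows.
Row 1 update in column x: 1 − 0·0 = 1.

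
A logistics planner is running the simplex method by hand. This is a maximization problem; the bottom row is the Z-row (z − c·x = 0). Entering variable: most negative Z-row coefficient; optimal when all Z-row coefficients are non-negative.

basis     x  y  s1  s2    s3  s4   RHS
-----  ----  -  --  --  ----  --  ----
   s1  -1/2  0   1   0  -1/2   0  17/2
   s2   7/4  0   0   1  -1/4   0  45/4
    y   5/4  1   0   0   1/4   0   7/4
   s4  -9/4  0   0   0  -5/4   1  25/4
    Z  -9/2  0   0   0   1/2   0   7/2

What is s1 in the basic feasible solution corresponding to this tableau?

17/2

s1 is basic (row 1); its value is the RHS of that row, 17/2.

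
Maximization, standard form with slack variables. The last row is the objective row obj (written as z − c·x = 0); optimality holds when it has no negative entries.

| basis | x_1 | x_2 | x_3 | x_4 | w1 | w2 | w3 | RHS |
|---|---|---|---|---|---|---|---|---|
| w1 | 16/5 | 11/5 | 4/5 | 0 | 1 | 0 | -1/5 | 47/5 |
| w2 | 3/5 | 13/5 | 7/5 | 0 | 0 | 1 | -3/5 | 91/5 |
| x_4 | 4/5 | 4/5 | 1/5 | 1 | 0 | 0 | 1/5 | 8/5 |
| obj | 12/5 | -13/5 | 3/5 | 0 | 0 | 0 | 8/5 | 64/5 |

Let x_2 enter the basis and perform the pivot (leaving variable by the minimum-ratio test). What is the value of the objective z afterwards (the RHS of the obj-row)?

18

Ratio test on column x_2 — row 1: (47/5)/(11/5) = 47/11; row 2: (91/5)/(13/5) = 7; row 3: (8/5)/(4/5) = 2. Minimum is 2 at row 3 (x_4 leaves); pivot element 4/5.
Pivot on row 3; the obj-row RHS becomes 64/5 − (-13/5)·2 = 18.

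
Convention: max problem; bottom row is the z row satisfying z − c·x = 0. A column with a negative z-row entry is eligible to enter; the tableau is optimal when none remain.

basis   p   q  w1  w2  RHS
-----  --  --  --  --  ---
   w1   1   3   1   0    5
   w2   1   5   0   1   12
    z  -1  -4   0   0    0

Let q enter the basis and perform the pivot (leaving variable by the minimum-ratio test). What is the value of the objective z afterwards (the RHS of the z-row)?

Ratio test on column q — row 1: 5/3 = 5/3; row 2: 12/5 = 12/5. Minimum is 5/3 at row 1 (w1 leaves); pivot element 3.
Pivot on row 1; the z-row RHS becomes 0 − (-4)·(5/3) = 20/3.

20/3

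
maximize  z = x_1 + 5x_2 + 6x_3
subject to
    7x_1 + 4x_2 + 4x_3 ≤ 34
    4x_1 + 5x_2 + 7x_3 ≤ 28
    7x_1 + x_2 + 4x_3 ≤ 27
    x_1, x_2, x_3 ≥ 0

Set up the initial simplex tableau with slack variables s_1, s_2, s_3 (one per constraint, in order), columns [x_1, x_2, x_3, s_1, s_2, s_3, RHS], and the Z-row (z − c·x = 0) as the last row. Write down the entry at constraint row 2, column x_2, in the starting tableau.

5

Constraint 2 has coefficient 5 on x_2.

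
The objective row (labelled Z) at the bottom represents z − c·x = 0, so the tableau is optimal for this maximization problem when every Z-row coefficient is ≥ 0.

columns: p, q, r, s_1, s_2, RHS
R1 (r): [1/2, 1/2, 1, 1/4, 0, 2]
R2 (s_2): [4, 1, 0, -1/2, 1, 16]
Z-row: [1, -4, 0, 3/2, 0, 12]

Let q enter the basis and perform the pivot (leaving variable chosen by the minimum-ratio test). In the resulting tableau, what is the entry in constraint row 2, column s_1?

-1

Ratio test on column q — row 1: 2/(1/2) = 4; row 2: 16/1 = 16. Minimum is 4 at row 1 (r leaves); pivot element 1/2.
Divide row 1 by 1/2; eliminate column q from the other rows.
Row 2 update in column s_1: -1/2 − 1·(1/2) = -1.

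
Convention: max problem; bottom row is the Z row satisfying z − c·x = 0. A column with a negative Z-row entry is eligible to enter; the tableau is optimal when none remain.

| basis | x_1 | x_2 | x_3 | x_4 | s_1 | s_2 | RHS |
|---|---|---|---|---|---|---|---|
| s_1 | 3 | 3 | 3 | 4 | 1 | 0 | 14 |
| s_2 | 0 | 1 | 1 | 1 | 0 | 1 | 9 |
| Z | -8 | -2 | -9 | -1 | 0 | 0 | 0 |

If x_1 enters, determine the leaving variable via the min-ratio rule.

Column x_1 entries and ratios — s_1: 14/3 = 14/3; s_2: 0 ≤ 0, skip.
Smallest ratio is 14/3 in the row of s_1, so s_1 leaves.

s_1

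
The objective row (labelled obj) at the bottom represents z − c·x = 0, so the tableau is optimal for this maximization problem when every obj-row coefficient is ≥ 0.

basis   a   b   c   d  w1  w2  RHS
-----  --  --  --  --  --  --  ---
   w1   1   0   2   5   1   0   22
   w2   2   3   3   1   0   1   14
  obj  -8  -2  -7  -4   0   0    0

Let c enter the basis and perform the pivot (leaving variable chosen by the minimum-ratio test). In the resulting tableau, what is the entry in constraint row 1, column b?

Ratio test on column c — row 1: 22/2 = 11; row 2: 14/3 = 14/3. Minimum is 14/3 at row 2 (w2 leaves); pivot element 3.
Divide row 2 by 3; eliminate column c from the other rows.
Row 1 update in column b: 0 − 2·1 = -2.

-2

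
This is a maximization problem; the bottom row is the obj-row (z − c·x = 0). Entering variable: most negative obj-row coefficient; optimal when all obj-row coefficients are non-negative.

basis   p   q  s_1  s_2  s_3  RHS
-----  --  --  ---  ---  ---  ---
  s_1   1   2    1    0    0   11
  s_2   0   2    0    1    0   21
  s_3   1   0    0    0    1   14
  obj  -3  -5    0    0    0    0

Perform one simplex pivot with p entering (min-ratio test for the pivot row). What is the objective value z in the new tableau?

33

Ratio test on column p — row 1: 11/1 = 11; row 2: entry 0 ≤ 0; row 3: 14/1 = 14. Minimum is 11 at row 1 (s_1 leaves); pivot element 1.
Pivot on row 1; the obj-row RHS becomes 0 − (-3)·11 = 33.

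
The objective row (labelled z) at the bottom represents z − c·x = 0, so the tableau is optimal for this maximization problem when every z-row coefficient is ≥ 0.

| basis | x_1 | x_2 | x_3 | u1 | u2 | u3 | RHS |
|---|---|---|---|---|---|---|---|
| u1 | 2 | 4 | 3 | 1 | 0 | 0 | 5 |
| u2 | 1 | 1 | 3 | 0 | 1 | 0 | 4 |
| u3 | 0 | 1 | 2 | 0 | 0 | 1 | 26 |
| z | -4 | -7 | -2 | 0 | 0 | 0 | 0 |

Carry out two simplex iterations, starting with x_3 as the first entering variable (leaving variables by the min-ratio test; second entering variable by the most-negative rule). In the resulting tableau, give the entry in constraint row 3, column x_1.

-7/9

Ratio test on column x_3 — row 1: 5/3 = 5/3; row 2: 4/3 = 4/3; row 3: 26/2 = 13. Minimum is 4/3 at row 2 (u2 leaves); pivot element 3.
Divide row 2 by 3; eliminate column x_3 from the other rows.
Second iteration: most negative z-row entry is -19/3 in column x_2, so x_2 enters.
Ratio test on column x_2 — row 1: 1/3 = 1/3; row 2: (4/3)/(1/3) = 4; row 3: (70/3)/(1/3) = 70. Minimum is 1/3 at row 1 (u1 leaves); pivot element 3.
Divide row 1 by 3; eliminate column x_2 from the other rows.
After both pivots, the entry at constraint row 3, column x_1 is -7/9.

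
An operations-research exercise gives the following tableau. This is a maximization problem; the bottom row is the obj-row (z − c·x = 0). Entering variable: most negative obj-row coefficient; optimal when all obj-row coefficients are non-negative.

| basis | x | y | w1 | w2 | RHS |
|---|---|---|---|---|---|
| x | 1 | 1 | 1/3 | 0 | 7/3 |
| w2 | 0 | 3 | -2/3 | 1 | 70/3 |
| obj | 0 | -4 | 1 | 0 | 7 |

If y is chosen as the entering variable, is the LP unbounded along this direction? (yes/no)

Column y has positive entries in row(s) 1, 2, so the ratio test bounds it — not unbounded.

no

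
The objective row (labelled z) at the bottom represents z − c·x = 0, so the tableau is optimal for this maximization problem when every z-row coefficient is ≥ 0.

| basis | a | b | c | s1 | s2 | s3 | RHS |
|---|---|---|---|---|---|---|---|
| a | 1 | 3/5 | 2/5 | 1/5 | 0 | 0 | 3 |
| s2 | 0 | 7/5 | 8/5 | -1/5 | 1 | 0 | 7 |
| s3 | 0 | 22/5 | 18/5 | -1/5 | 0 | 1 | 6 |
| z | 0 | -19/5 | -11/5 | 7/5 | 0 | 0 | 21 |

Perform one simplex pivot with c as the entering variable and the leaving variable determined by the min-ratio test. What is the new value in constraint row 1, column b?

Ratio test on column c — row 1: 3/(2/5) = 15/2; row 2: 7/(8/5) = 35/8; row 3: 6/(18/5) = 5/3. Minimum is 5/3 at row 3 (s3 leaves); pivot element 18/5.
Divide row 3 by 18/5; eliminate column c from the other rows.
Row 1 update in column b: 3/5 − (2/5)·(11/9) = 1/9.

1/9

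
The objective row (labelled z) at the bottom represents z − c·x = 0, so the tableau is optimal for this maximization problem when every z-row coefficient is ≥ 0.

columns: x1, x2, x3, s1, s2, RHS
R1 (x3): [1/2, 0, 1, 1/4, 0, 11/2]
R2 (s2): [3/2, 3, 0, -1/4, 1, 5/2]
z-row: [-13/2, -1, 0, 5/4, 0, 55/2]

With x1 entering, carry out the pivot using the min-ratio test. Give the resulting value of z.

115/3

Ratio test on column x1 — row 1: (11/2)/(1/2) = 11; row 2: (5/2)/(3/2) = 5/3. Minimum is 5/3 at row 2 (s2 leaves); pivot element 3/2.
Pivot on row 2; the z-row RHS becomes 55/2 − (-13/2)·(5/3) = 115/3.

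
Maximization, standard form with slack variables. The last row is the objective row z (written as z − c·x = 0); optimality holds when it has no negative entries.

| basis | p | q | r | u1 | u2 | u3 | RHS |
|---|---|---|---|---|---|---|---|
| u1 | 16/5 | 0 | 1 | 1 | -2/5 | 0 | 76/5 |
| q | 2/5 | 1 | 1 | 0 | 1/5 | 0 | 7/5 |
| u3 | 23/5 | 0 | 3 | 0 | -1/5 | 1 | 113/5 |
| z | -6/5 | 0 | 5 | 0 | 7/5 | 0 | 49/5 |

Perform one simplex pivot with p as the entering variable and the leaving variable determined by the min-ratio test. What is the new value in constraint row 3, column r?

-17/2

Ratio test on column p — row 1: (76/5)/(16/5) = 19/4; row 2: (7/5)/(2/5) = 7/2; row 3: (113/5)/(23/5) = 113/23. Minimum is 7/2 at row 2 (q leaves); pivot element 2/5.
Divide row 2 by 2/5; eliminate column p from the other rows.
Row 3 update in column r: 3 − (23/5)·(5/2) = -17/2.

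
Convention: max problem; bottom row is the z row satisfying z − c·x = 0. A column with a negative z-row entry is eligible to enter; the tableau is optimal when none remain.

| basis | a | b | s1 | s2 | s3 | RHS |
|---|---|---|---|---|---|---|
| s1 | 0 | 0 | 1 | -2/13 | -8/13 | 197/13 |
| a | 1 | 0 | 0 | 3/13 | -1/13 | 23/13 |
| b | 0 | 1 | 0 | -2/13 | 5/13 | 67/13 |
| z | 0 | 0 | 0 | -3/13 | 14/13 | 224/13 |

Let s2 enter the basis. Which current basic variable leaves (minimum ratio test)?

Column s2 entries and ratios — s1: -2/13 ≤ 0, skip; a: (23/13)/(3/13) = 23/3; b: -2/13 ≤ 0, skip.
Smallest ratio is 23/3 in the row of a, so a leaves.

a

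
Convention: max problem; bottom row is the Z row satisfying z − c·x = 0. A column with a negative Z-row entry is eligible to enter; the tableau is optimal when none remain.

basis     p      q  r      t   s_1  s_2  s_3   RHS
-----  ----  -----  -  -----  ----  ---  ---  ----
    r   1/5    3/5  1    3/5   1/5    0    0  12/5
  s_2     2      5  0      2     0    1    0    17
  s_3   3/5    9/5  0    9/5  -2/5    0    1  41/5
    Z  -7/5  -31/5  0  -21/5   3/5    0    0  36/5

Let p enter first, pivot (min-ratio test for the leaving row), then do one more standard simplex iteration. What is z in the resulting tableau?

Ratio test on column p — row 1: (12/5)/(1/5) = 12; row 2: 17/2 = 17/2; row 3: (41/5)/(3/5) = 41/3. Minimum is 17/2 at row 2 (s_2 leaves); pivot element 2.
Pivot on row 2; the Z-row RHS becomes 36/5 − (-7/5)·(17/2) = 191/10.
Next entering variable (most negative Z-row entry -14/5): t.
Ratio test on column t — row 1: (7/10)/(2/5) = 7/4; row 2: (17/2)/1 = 17/2; row 3: (31/10)/(6/5) = 31/12. Minimum is 7/4 at row 1 (r leaves); pivot element 2/5.
After the second pivot the Z-row RHS is 191/10 − (-14/5)·(7/4) = 24.

24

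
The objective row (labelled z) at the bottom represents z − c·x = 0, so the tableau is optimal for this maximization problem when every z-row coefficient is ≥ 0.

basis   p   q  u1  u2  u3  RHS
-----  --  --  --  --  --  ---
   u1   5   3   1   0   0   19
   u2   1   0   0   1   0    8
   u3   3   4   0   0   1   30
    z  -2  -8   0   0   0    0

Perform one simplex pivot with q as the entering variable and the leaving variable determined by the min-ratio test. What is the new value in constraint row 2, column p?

Ratio test on column q — row 1: 19/3 = 19/3; row 2: entry 0 ≤ 0; row 3: 30/4 = 15/2. Minimum is 19/3 at row 1 (u1 leaves); pivot element 3.
Divide row 1 by 3; eliminate column q from the other rows.
Row 2 update in column p: 1 − 0·(5/3) = 1.

1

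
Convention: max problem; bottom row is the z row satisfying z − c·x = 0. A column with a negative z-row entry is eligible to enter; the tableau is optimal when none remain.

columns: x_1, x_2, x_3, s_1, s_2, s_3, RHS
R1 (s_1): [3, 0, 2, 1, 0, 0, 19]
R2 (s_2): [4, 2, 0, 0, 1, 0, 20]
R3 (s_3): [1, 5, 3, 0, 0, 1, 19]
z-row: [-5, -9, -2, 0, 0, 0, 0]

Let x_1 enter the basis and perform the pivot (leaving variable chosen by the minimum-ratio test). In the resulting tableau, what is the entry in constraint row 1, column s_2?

-3/4

Ratio test on column x_1 — row 1: 19/3 = 19/3; row 2: 20/4 = 5; row 3: 19/1 = 19. Minimum is 5 at row 2 (s_2 leaves); pivot element 4.
Divide row 2 by 4; eliminate column x_1 from the other rows.
Row 1 update in column s_2: 0 − 3·(1/4) = -3/4.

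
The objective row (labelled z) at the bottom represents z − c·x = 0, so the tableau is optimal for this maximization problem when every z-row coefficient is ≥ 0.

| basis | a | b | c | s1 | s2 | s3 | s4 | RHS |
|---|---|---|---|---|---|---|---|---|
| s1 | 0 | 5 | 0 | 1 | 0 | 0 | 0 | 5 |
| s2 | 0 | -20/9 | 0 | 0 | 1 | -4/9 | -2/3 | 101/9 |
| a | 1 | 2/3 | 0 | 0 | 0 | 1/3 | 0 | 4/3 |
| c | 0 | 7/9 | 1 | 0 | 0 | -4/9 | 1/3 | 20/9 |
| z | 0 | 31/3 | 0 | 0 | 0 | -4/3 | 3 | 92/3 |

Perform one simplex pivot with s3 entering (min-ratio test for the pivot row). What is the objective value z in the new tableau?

36

Ratio test on column s3 — row 1: entry 0 ≤ 0; row 2: entry -4/9 ≤ 0; row 3: (4/3)/(1/3) = 4; row 4: entry -4/9 ≤ 0. Minimum is 4 at row 3 (a leaves); pivot element 1/3.
Pivot on row 3; the z-row RHS becomes 92/3 − (-4/3)·4 = 36.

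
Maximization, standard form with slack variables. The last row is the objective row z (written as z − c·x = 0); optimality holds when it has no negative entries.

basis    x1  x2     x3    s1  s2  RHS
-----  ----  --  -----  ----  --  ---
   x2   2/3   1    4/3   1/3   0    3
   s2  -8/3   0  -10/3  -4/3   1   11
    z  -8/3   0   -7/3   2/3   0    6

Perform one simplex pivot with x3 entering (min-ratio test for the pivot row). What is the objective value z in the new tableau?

Ratio test on column x3 — row 1: 3/(4/3) = 9/4; row 2: entry -10/3 ≤ 0. Minimum is 9/4 at row 1 (x2 leaves); pivot element 4/3.
Pivot on row 1; the z-row RHS becomes 6 − (-7/3)·(9/4) = 45/4.

45/4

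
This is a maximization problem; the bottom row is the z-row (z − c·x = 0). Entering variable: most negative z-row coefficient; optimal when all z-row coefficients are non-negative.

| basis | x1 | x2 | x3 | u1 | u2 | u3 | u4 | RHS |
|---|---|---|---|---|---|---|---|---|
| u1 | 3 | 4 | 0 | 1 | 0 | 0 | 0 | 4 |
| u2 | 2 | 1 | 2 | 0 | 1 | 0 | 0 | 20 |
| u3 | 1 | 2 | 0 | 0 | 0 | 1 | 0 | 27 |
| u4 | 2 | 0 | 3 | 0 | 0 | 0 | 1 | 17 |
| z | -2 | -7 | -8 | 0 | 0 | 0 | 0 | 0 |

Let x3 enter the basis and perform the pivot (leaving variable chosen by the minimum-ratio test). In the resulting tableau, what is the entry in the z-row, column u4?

Ratio test on column x3 — row 1: entry 0 ≤ 0; row 2: 20/2 = 10; row 3: entry 0 ≤ 0; row 4: 17/3 = 17/3. Minimum is 17/3 at row 4 (u4 leaves); pivot element 3.
Divide row 4 by 3; eliminate column x3 from the other rows.
z-row update in column u4: 0 − (-8)·(1/3) = 8/3.

8/3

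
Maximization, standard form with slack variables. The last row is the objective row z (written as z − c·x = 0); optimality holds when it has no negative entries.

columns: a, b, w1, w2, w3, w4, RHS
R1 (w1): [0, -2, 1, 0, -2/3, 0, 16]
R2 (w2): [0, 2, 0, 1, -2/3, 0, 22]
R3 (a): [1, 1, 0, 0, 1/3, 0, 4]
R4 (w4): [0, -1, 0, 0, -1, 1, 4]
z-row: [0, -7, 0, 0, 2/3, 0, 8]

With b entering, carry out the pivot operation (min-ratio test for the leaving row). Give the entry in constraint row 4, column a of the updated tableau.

1

Ratio test on column b — row 1: entry -2 ≤ 0; row 2: 22/2 = 11; row 3: 4/1 = 4; row 4: entry -1 ≤ 0. Minimum is 4 at row 3 (a leaves); pivot element 1.
Divide row 3 by 1; eliminate column b from the other rows.
Row 4 update in column a: 0 − (-1)·1 = 1.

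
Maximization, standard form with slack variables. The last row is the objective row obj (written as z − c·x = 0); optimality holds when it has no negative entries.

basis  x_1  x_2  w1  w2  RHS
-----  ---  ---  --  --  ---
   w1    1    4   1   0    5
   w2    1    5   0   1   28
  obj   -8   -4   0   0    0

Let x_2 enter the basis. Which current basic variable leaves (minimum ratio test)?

w1

Column x_2 entries and ratios — w1: 5/4 = 5/4; w2: 28/5 = 28/5.
Smallest ratio is 5/4 in the row of w1, so w1 leaves.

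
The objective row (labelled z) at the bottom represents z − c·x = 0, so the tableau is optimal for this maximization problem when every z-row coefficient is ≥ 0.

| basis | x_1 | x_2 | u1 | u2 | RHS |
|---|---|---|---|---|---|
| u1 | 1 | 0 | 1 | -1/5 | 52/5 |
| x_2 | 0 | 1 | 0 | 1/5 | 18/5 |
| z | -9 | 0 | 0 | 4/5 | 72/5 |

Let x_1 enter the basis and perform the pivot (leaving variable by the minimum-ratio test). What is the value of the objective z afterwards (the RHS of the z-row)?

108

Ratio test on column x_1 — row 1: (52/5)/1 = 52/5; row 2: entry 0 ≤ 0. Minimum is 52/5 at row 1 (u1 leaves); pivot element 1.
Pivot on row 1; the z-row RHS becomes 72/5 − (-9)·(52/5) = 108.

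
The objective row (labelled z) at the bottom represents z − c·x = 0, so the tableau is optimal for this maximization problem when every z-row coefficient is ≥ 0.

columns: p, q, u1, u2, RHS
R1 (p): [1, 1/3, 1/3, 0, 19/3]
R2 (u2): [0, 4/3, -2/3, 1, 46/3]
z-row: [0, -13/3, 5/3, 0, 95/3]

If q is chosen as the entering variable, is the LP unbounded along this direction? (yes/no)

no

Column q has positive entries in row(s) 1, 2, so the ratio test bounds it — not unbounded.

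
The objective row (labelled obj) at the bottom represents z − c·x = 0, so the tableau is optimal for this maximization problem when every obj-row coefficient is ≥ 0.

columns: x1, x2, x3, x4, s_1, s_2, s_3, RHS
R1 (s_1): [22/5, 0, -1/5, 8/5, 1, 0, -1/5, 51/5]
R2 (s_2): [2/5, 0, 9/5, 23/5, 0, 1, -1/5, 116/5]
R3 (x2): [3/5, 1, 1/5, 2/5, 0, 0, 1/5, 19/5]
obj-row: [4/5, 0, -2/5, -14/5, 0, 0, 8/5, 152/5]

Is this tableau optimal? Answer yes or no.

no

The obj-row has a negative entry -14/5 in column x4, so it is not optimal.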